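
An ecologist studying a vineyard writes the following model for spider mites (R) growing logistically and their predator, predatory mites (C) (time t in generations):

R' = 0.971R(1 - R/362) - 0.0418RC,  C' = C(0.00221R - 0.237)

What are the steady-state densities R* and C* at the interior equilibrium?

R* ≈ 107, C* ≈ 16.3

From dC/dt = 0 with C > 0: 0.00221R* = 0.237, so R* = 107.
Substitute into dR/dt = 0: 0.971(1 - 107/362) = 0.0418C*.
The bracket is 0.704, giving C* = 0.683/0.0418 = 16.3.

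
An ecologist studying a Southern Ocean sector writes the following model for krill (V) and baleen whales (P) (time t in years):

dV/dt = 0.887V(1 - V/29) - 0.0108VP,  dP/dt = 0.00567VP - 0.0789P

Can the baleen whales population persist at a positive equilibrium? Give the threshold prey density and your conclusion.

The predator equation gives dP/dt > 0 only when V > 0.0789/0.00567 = 13.9.
Without the predator, V → K = 29. Since 29 > 13.9, the predator can invade and persist.

Threshold V = 13.9; K > 13.9, so yes, the predator persists.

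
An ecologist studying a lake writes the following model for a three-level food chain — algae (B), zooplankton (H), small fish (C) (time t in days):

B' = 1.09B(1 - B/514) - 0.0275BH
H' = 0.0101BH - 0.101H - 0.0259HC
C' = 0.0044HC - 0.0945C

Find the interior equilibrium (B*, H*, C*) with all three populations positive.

B* ≈ 235, H* ≈ 21.5, C* ≈ 87.9

From dC/dt = 0: 0.0044H* = 0.0945, so H* = 21.5.
From dB/dt = 0: 1.09(1 - B*/514) = 0.0275·21.5, giving B* = 514·(1 - 0.542) = 235.
From dH/dt = 0: 0.0101·235 - 0.101 = 0.0259C*, so C* = 2.28/0.0259 = 87.9.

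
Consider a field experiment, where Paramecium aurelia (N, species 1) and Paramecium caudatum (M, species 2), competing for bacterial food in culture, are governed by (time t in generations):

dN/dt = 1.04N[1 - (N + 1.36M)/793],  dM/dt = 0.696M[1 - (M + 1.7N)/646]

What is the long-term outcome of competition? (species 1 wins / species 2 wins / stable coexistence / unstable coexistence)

unstable coexistence (outcome depends on initial conditions)

Compare the nullcline intercepts: K1/α12 = 793/1.36 = 583 < K2 = 646; K2/α21 = 646/1.7 = 380 < K1 = 793.
Since both are reversed, neither can invade when rare; the interior point is a saddle.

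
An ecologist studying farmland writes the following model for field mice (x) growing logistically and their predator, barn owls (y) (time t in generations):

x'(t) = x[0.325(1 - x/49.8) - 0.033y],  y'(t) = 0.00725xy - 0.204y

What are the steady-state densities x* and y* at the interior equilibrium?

x* ≈ 28.1, y* ≈ 4.28

From dy/dt = 0 with y > 0: 0.00725x* = 0.204, so x* = 28.1.
Substitute into dx/dt = 0: 0.325(1 - 28.1/49.8) = 0.033y*.
The bracket is 0.435, giving y* = 0.141/0.033 = 4.28.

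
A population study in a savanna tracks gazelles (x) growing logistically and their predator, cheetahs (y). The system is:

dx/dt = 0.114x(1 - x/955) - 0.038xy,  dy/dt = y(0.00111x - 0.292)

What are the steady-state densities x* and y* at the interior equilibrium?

x* ≈ 263, y* ≈ 2.17

From dy/dt = 0 with y > 0: 0.00111x* = 0.292, so x* = 263.
Substitute into dx/dt = 0: 0.114(1 - 263/955) = 0.038y*.
The bracket is 0.725, giving y* = 0.0826/0.038 = 2.17.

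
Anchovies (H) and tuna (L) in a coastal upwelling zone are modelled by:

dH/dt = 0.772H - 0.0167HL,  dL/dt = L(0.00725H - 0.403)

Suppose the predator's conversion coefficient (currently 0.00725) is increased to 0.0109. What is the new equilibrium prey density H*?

At the interior fixed point, setting dL/dt = 0 with L > 0 fixes H* = (predator death rate)/(HL coefficient) — independent of the other coefficients.
With the change, H* = 0.403/0.0109 = 37; it falls from 55.6.

H* ≈ 37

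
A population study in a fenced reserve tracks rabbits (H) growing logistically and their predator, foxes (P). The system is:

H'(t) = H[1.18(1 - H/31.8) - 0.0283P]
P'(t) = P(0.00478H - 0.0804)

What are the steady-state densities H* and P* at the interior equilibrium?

H* ≈ 16.8, P* ≈ 19.6

From dP/dt = 0 with P > 0: 0.00478H* = 0.0804, so H* = 16.8.
Substitute into dH/dt = 0: 1.18(1 - 16.8/31.8) = 0.0283P*.
The bracket is 0.471, giving P* = 0.556/0.0283 = 19.6.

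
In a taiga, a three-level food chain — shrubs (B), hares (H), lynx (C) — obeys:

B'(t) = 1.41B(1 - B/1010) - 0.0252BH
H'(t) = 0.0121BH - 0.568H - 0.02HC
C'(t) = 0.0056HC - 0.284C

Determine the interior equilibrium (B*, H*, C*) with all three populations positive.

From dC/dt = 0: 0.0056H* = 0.284, so H* = 50.7.
From dB/dt = 0: 1.41(1 - B*/1010) = 0.0252·50.7, giving B* = 1010·(1 - 0.906) = 94.6.
From dH/dt = 0: 0.0121·94.6 - 0.568 = 0.02C*, so C* = 0.576/0.02 = 28.8.

B* ≈ 94.6, H* ≈ 50.7, C* ≈ 28.8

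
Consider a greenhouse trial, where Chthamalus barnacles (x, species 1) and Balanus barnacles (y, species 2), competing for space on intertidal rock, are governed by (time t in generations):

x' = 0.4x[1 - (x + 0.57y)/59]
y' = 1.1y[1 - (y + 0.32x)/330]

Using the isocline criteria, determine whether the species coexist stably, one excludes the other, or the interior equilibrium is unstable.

Compare the nullcline intercepts: K1/α12 = 59/0.57 = 104 < K2 = 330; K2/α21 = 330/0.32 = 1030 > K1 = 59.
Since the inequalities point opposite ways, species 2 can invade but species 1 cannot.

species 2 excludes species 1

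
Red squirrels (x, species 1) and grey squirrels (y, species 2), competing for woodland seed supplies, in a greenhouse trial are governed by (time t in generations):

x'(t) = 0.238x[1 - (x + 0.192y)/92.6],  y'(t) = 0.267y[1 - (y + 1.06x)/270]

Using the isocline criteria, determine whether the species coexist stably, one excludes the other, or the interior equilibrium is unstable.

Compare the nullcline intercepts: K1/α12 = 92.6/0.192 = 482 > K2 = 270; K2/α21 = 270/1.06 = 255 > K1 = 92.6.
Since both inequalities hold, each species can invade when rare, so the interior equilibrium is stable.

stable coexistence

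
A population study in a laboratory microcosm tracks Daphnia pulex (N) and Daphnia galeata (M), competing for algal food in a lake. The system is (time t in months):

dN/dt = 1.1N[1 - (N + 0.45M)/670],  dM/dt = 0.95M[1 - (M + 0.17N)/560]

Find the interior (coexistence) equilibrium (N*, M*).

N* ≈ 453, M* ≈ 483

Setting both brackets to zero gives the nullclines N + 0.45M = 670 and 0.17N + M = 560.
Substituting M = 560 - 0.17N into the first: N(1 - 0.45·0.17) = 670 - 0.45·560.
So N* = 418/0.923 = 453, and then M* = 560 - 0.17·453 = 483.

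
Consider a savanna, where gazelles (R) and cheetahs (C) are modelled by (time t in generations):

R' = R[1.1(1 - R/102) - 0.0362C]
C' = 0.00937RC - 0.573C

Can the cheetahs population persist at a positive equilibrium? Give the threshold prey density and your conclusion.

The predator equation gives dC/dt > 0 only when R > 0.573/0.00937 = 61.2.
Without the predator, R → K = 102. Since 102 > 61.2, the predator can invade and persist.

Threshold R = 61.2; K > 61.2, so yes, the predator persists.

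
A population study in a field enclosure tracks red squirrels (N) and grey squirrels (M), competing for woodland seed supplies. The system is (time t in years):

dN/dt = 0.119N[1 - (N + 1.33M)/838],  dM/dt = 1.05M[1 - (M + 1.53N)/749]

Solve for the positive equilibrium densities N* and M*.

N* ≈ 153, M* ≈ 515

Setting both brackets to zero gives the nullclines N + 1.33M = 838 and 1.53N + M = 749.
Substituting M = 749 - 1.53N into the first: N(1 - 1.33·1.53) = 838 - 1.33·749.
So N* = -158/-1.03 = 153, and then M* = 749 - 1.53·153 = 515.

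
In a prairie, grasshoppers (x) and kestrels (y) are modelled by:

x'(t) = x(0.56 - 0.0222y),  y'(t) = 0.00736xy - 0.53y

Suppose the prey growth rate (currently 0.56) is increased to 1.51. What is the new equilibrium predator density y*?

At the interior fixed point, setting dx/dt = 0 with x > 0 fixes y* = (prey growth rate)/(xy coefficient) — independent of the other coefficients.
With the change, y* = 1.51/0.0222 = 68; it rises from 25.2.

y* ≈ 68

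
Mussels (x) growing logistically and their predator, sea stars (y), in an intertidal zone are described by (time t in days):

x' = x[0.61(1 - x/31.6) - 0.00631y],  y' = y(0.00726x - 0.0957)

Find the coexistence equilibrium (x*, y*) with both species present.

From dy/dt = 0 with y > 0: 0.00726x* = 0.0957, so x* = 13.2.
Substitute into dx/dt = 0: 0.61(1 - 13.2/31.6) = 0.00631y*.
The bracket is 0.583, giving y* = 0.356/0.00631 = 56.3.

x* ≈ 13.2, y* ≈ 56.3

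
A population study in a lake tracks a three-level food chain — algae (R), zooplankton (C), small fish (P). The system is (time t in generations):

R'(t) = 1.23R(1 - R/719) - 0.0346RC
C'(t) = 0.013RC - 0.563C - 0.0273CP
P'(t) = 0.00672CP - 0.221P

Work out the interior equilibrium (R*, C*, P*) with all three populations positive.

From dP/dt = 0: 0.00672C* = 0.221, so C* = 32.9.
From dR/dt = 0: 1.23(1 - R*/719) = 0.0346·32.9, giving R* = 719·(1 - 0.925) = 53.8.
From dC/dt = 0: 0.013·53.8 - 0.563 = 0.0273P*, so P* = 0.137/0.0273 = 5.02.

R* ≈ 53.8, C* ≈ 32.9, P* ≈ 5.02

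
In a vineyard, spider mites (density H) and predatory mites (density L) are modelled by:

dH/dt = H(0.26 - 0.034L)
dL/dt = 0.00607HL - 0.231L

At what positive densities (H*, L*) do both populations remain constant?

Set dL/dt = 0 with L > 0: 0.00607H - 0.231 = 0, so H* = 0.231/0.00607 = 38.1.
Set dH/dt = 0 with H > 0: 0.26 - 0.034L = 0, so L* = 0.26/0.034 = 7.65.

H* ≈ 38.1, L* ≈ 7.65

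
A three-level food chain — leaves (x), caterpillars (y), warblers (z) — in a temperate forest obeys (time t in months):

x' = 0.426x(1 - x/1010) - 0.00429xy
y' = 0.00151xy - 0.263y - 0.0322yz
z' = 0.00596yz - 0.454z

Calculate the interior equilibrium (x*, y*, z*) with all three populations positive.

From dz/dt = 0: 0.00596y* = 0.454, so y* = 76.2.
From dx/dt = 0: 0.426(1 - x*/1010) = 0.00429·76.2, giving x* = 1010·(1 - 0.767) = 235.
From dy/dt = 0: 0.00151·235 - 0.263 = 0.0322z*, so z* = 0.0922/0.0322 = 2.86.

x* ≈ 235, y* ≈ 76.2, z* ≈ 2.86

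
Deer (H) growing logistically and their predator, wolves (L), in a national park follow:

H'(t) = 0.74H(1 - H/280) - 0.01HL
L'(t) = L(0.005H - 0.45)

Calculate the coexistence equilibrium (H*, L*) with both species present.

H* ≈ 90, L* ≈ 50.2

From dL/dt = 0 with L > 0: 0.005H* = 0.45, so H* = 90.
Substitute into dH/dt = 0: 0.74(1 - 90/280) = 0.01L*.
The bracket is 0.679, giving L* = 0.502/0.01 = 50.2.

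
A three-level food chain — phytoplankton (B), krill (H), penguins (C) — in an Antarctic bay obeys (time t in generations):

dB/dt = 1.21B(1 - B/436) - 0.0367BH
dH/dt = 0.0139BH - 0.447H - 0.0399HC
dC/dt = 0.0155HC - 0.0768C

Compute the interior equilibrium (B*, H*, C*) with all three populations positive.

From dC/dt = 0: 0.0155H* = 0.0768, so H* = 4.95.
From dB/dt = 0: 1.21(1 - B*/436) = 0.0367·4.95, giving B* = 436·(1 - 0.15) = 370.
From dH/dt = 0: 0.0139·370 - 0.447 = 0.0399C*, so C* = 4.7/0.0399 = 118.

B* ≈ 370, H* ≈ 4.95, C* ≈ 118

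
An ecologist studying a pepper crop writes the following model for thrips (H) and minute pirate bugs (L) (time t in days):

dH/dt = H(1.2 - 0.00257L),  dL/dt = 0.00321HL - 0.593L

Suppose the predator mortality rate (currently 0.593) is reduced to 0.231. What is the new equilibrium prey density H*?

H* ≈ 72

At the interior fixed point, setting dL/dt = 0 with L > 0 fixes H* = (predator death rate)/(HL coefficient) — independent of the other coefficients.
With the change, H* = 0.231/0.00321 = 72; it falls from 185.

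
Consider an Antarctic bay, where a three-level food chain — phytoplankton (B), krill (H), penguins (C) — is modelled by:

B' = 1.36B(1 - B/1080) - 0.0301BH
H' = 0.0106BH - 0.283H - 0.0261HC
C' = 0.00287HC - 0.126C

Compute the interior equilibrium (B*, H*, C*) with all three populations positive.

B* ≈ 30.6, H* ≈ 43.9, C* ≈ 1.59

From dC/dt = 0: 0.00287H* = 0.126, so H* = 43.9.
From dB/dt = 0: 1.36(1 - B*/1080) = 0.0301·43.9, giving B* = 1080·(1 - 0.972) = 30.6.
From dH/dt = 0: 0.0106·30.6 - 0.283 = 0.0261C*, so C* = 0.0414/0.0261 = 1.59.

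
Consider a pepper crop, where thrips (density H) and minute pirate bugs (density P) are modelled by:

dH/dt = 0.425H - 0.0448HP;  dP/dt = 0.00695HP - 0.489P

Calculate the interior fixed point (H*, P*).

Set dP/dt = 0 with P > 0: 0.00695H - 0.489 = 0, so H* = 0.489/0.00695 = 70.4.
Set dH/dt = 0 with H > 0: 0.425 - 0.0448P = 0, so P* = 0.425/0.0448 = 9.49.

H* ≈ 70.4, P* ≈ 9.49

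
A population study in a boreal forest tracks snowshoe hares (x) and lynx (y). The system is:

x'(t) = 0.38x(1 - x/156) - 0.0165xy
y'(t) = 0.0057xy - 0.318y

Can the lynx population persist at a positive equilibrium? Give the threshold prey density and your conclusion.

The predator equation gives dy/dt > 0 only when x > 0.318/0.0057 = 55.8.
Without the predator, x → K = 156. Since 156 > 55.8, the predator can invade and persist.

Threshold x = 55.8; K > 55.8, so yes, the predator persists.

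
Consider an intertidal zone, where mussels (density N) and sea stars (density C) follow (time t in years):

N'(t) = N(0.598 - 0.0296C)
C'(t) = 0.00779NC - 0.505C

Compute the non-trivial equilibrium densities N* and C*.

Set dC/dt = 0 with C > 0: 0.00779N - 0.505 = 0, so N* = 0.505/0.00779 = 64.8.
Set dN/dt = 0 with N > 0: 0.598 - 0.0296C = 0, so C* = 0.598/0.0296 = 20.2.

N* ≈ 64.8, C* ≈ 20.2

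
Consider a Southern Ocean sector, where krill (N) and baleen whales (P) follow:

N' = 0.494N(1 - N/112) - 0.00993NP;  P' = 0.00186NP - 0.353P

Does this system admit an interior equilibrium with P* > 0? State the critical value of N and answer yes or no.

Threshold N = 190; K < 190, so no, the predator goes extinct.

The predator equation gives dP/dt > 0 only when N > 0.353/0.00186 = 190.
Without the predator, N → K = 112. Since 112 < 190, the predator cannot invade.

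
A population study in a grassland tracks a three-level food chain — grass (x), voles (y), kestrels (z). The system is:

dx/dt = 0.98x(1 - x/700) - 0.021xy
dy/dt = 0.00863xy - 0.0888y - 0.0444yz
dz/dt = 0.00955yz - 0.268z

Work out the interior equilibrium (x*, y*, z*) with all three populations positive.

From dz/dt = 0: 0.00955y* = 0.268, so y* = 28.1.
From dx/dt = 0: 0.98(1 - x*/700) = 0.021·28.1, giving x* = 700·(1 - 0.601) = 279.
From dy/dt = 0: 0.00863·279 - 0.0888 = 0.0444z*, so z* = 2.32/0.0444 = 52.2.

x* ≈ 279, y* ≈ 28.1, z* ≈ 52.2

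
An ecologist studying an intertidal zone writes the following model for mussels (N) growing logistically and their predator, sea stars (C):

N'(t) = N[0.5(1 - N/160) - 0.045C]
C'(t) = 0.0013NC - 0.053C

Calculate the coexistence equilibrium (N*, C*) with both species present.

N* ≈ 40.8, C* ≈ 8.28

From dC/dt = 0 with C > 0: 0.0013N* = 0.053, so N* = 40.8.
Substitute into dN/dt = 0: 0.5(1 - 40.8/160) = 0.045C*.
The bracket is 0.745, giving C* = 0.373/0.045 = 8.28.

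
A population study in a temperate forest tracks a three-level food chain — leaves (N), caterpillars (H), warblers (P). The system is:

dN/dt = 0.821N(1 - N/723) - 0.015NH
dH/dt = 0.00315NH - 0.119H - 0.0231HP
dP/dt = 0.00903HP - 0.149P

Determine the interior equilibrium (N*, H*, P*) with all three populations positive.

From dP/dt = 0: 0.00903H* = 0.149, so H* = 16.5.
From dN/dt = 0: 0.821(1 - N*/723) = 0.015·16.5, giving N* = 723·(1 - 0.301) = 505.
From dH/dt = 0: 0.00315·505 - 0.119 = 0.0231P*, so P* = 1.47/0.0231 = 63.7.

N* ≈ 505, H* ≈ 16.5, P* ≈ 63.7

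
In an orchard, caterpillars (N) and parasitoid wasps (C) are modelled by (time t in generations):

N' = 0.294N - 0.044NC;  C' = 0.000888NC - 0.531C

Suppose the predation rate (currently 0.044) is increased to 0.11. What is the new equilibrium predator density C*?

At the interior fixed point, setting dN/dt = 0 with N > 0 fixes C* = (prey growth rate)/(NC coefficient) — independent of the other coefficients.
With the change, C* = 0.294/0.11 = 2.67; it falls from 6.68.

C* ≈ 2.67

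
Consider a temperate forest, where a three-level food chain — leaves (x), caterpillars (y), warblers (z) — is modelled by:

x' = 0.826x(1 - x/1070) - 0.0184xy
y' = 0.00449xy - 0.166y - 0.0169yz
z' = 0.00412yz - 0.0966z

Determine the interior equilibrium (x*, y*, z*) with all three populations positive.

x* ≈ 511, y* ≈ 23.4, z* ≈ 126

From dz/dt = 0: 0.00412y* = 0.0966, so y* = 23.4.
From dx/dt = 0: 0.826(1 - x*/1070) = 0.0184·23.4, giving x* = 1070·(1 - 0.522) = 511.
From dy/dt = 0: 0.00449·511 - 0.166 = 0.0169z*, so z* = 2.13/0.0169 = 126.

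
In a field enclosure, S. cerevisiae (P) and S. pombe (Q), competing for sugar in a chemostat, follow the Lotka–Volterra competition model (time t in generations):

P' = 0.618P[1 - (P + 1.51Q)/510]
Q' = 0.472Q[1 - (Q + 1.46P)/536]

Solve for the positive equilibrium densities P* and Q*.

P* ≈ 249, Q* ≈ 173

Setting both brackets to zero gives the nullclines P + 1.51Q = 510 and 1.46P + Q = 536.
Substituting Q = 536 - 1.46P into the first: P(1 - 1.51·1.46) = 510 - 1.51·536.
So P* = -299/-1.2 = 249, and then Q* = 536 - 1.46·249 = 173.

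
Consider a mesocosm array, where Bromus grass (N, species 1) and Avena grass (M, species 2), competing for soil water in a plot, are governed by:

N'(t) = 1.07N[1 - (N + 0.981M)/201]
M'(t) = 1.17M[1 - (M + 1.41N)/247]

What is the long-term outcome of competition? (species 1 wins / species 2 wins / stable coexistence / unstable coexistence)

Compare the nullcline intercepts: K1/α12 = 201/0.981 = 205 < K2 = 247; K2/α21 = 247/1.41 = 175 < K1 = 201.
Since both are reversed, neither can invade when rare; the interior point is a saddle.

unstable coexistence (outcome depends on initial conditions)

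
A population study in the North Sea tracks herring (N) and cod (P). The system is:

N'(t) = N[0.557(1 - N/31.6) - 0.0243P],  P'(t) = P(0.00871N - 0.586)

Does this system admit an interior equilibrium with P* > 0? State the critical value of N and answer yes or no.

The predator equation gives dP/dt > 0 only when N > 0.586/0.00871 = 67.3.
Without the predator, N → K = 31.6. Since 31.6 < 67.3, the predator cannot invade.

Threshold N = 67.3; K < 67.3, so no, the predator goes extinct.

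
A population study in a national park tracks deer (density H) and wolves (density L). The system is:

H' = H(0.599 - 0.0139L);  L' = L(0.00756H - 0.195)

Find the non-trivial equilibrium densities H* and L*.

Set dL/dt = 0 with L > 0: 0.00756H - 0.195 = 0, so H* = 0.195/0.00756 = 25.8.
Set dH/dt = 0 with H > 0: 0.599 - 0.0139L = 0, so L* = 0.599/0.0139 = 43.1.

H* ≈ 25.8, L* ≈ 43.1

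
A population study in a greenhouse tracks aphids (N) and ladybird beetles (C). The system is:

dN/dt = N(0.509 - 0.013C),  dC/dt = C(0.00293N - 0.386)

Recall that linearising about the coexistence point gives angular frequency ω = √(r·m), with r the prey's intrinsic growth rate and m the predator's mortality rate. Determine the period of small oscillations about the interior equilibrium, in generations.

Here r = 0.509 and m = 0.386, so r·m = 0.196.
ω = √0.196 = 0.443 per generation, hence T = 2π/ω ≈ 14.2 generations.

T ≈ 14.2 generations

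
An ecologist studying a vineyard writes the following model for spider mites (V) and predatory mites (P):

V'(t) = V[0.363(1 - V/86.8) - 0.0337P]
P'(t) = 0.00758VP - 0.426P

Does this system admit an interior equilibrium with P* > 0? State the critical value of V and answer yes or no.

The predator equation gives dP/dt > 0 only when V > 0.426/0.00758 = 56.2.
Without the predator, V → K = 86.8. Since 86.8 > 56.2, the predator can invade and persist.

Threshold V = 56.2; K > 56.2, so yes, the predator persists.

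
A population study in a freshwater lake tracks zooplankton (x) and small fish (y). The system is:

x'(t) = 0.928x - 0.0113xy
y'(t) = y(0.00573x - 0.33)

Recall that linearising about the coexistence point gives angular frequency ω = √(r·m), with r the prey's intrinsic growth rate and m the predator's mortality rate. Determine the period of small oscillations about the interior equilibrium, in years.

T ≈ 11.4 years

Here r = 0.928 and m = 0.33, so r·m = 0.306.
ω = √0.306 = 0.553 per year, hence T = 2π/ω ≈ 11.4 years.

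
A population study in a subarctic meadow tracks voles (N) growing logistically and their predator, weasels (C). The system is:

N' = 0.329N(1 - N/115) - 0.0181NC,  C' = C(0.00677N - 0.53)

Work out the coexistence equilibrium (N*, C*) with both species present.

From dC/dt = 0 with C > 0: 0.00677N* = 0.53, so N* = 78.3.
Substitute into dN/dt = 0: 0.329(1 - 78.3/115) = 0.0181C*.
The bracket is 0.319, giving C* = 0.105/0.0181 = 5.8.

N* ≈ 78.3, C* ≈ 5.8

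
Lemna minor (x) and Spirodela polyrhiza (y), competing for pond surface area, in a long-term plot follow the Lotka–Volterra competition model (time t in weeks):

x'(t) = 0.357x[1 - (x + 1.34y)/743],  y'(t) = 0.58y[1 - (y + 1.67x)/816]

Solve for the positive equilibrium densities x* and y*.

x* ≈ 283, y* ≈ 343

Setting both brackets to zero gives the nullclines x + 1.34y = 743 and 1.67x + y = 816.
Substituting y = 816 - 1.67x into the first: x(1 - 1.34·1.67) = 743 - 1.34·816.
So x* = -350/-1.24 = 283, and then y* = 816 - 1.67·283 = 343.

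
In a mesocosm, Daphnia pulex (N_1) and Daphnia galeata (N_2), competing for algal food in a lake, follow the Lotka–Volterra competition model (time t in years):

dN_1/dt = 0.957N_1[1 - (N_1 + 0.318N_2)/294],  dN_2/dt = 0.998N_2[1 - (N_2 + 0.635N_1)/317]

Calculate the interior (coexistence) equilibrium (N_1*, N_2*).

N_1* ≈ 242, N_2* ≈ 163

Setting both brackets to zero gives the nullclines N_1 + 0.318N_2 = 294 and 0.635N_1 + N_2 = 317.
Substituting N_2 = 317 - 0.635N_1 into the first: N_1(1 - 0.318·0.635) = 294 - 0.318·317.
So N_1* = 193/0.798 = 242, and then N_2* = 317 - 0.635·242 = 163.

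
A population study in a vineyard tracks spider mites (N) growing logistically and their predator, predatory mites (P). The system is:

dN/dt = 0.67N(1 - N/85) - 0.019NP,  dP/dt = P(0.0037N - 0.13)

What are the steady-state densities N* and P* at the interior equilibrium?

From dP/dt = 0 with P > 0: 0.0037N* = 0.13, so N* = 35.1.
Substitute into dN/dt = 0: 0.67(1 - 35.1/85) = 0.019P*.
The bracket is 0.587, giving P* = 0.393/0.019 = 20.7.

N* ≈ 35.1, P* ≈ 20.7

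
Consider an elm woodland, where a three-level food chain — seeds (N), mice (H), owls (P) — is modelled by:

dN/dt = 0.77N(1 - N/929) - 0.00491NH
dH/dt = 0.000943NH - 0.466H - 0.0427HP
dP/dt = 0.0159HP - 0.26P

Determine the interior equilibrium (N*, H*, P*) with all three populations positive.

N* ≈ 832, H* ≈ 16.4, P* ≈ 7.46

From dP/dt = 0: 0.0159H* = 0.26, so H* = 16.4.
From dN/dt = 0: 0.77(1 - N*/929) = 0.00491·16.4, giving N* = 929·(1 - 0.104) = 832.
From dH/dt = 0: 0.000943·832 - 0.466 = 0.0427P*, so P* = 0.319/0.0427 = 7.46.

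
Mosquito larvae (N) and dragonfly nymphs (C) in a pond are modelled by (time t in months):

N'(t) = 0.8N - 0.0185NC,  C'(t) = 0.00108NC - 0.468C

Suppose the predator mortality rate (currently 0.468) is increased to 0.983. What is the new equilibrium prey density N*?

At the interior fixed point, setting dC/dt = 0 with C > 0 fixes N* = (predator death rate)/(NC coefficient) — independent of the other coefficients.
With the change, N* = 0.983/0.00108 = 910; it rises from 433.

N* ≈ 910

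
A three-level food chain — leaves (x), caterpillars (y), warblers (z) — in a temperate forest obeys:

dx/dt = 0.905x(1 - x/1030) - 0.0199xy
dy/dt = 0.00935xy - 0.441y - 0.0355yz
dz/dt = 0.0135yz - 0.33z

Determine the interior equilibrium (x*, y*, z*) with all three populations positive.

x* ≈ 476, y* ≈ 24.4, z* ≈ 113

From dz/dt = 0: 0.0135y* = 0.33, so y* = 24.4.
From dx/dt = 0: 0.905(1 - x*/1030) = 0.0199·24.4, giving x* = 1030·(1 - 0.538) = 476.
From dy/dt = 0: 0.00935·476 - 0.441 = 0.0355z*, so z* = 4.01/0.0355 = 113.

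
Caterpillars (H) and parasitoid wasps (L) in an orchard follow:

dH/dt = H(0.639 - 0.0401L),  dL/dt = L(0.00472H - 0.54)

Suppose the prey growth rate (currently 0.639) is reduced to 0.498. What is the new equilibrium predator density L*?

At the interior fixed point, setting dH/dt = 0 with H > 0 fixes L* = (prey growth rate)/(HL coefficient) — independent of the other coefficients.
With the change, L* = 0.498/0.0401 = 12.4; it falls from 15.9.

L* ≈ 12.4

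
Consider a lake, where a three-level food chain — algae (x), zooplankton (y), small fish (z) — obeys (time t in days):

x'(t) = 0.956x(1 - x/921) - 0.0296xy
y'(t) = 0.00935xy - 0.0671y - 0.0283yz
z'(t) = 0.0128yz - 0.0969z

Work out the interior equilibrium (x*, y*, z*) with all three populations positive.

From dz/dt = 0: 0.0128y* = 0.0969, so y* = 7.57.
From dx/dt = 0: 0.956(1 - x*/921) = 0.0296·7.57, giving x* = 921·(1 - 0.234) = 705.
From dy/dt = 0: 0.00935·705 - 0.0671 = 0.0283z*, so z* = 6.53/0.0283 = 231.

x* ≈ 705, y* ≈ 7.57, z* ≈ 231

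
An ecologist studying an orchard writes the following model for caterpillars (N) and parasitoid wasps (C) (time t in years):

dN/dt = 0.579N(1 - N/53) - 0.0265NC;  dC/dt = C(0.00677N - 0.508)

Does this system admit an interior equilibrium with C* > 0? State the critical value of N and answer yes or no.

The predator equation gives dC/dt > 0 only when N > 0.508/0.00677 = 75.
Without the predator, N → K = 53. Since 53 < 75, the predator cannot invade.

Threshold N = 75; K < 75, so no, the predator goes extinct.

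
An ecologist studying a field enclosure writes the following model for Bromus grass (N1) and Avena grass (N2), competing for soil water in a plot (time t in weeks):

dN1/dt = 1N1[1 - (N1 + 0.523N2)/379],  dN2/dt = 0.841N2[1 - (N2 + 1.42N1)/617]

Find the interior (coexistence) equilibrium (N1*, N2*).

Setting both brackets to zero gives the nullclines N1 + 0.523N2 = 379 and 1.42N1 + N2 = 617.
Substituting N2 = 617 - 1.42N1 into the first: N1(1 - 0.523·1.42) = 379 - 0.523·617.
So N1* = 56.3/0.257 = 219, and then N2* = 617 - 1.42·219 = 306.

N1* ≈ 219, N2* ≈ 306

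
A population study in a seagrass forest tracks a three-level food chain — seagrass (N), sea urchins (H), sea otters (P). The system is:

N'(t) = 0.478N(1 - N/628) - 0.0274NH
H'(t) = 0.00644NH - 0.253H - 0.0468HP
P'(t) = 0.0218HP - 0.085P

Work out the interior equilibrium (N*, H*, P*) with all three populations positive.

From dP/dt = 0: 0.0218H* = 0.085, so H* = 3.9.
From dN/dt = 0: 0.478(1 - N*/628) = 0.0274·3.9, giving N* = 628·(1 - 0.224) = 488.
From dH/dt = 0: 0.00644·488 - 0.253 = 0.0468P*, so P* = 2.89/0.0468 = 61.7.

N* ≈ 488, H* ≈ 3.9, P* ≈ 61.7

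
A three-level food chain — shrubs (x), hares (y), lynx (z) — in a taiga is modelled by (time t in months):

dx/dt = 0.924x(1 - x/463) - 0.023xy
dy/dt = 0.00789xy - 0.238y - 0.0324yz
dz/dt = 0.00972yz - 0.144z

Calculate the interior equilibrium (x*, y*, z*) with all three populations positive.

From dz/dt = 0: 0.00972y* = 0.144, so y* = 14.8.
From dx/dt = 0: 0.924(1 - x*/463) = 0.023·14.8, giving x* = 463·(1 - 0.369) = 292.
From dy/dt = 0: 0.00789·292 - 0.238 = 0.0324z*, so z* = 2.07/0.0324 = 63.8.

x* ≈ 292, y* ≈ 14.8, z* ≈ 63.8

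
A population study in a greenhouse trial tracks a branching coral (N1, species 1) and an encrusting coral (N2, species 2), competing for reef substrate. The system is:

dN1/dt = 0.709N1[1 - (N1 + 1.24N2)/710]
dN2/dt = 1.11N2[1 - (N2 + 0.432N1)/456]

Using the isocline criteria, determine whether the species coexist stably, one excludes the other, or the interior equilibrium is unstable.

Compare the nullcline intercepts: K1/α12 = 710/1.24 = 573 > K2 = 456; K2/α21 = 456/0.432 = 1060 > K1 = 710.
Since both inequalities hold, each species can invade when rare, so the interior equilibrium is stable.

stable coexistence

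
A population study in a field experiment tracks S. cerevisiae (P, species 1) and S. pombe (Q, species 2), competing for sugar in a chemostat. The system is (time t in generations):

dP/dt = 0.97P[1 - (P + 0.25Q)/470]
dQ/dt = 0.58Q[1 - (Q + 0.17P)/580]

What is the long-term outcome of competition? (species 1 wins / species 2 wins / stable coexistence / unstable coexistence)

Compare the nullcline intercepts: K1/α12 = 470/0.25 = 1880 > K2 = 580; K2/α21 = 580/0.17 = 3410 > K1 = 470.
Since both inequalities hold, each species can invade when rare, so the interior equilibrium is stable.

stable coexistence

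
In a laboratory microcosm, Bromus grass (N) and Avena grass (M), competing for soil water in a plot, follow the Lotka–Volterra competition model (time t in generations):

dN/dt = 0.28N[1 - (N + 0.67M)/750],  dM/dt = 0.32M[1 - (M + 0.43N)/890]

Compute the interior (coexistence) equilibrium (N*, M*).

N* ≈ 216, M* ≈ 797

Setting both brackets to zero gives the nullclines N + 0.67M = 750 and 0.43N + M = 890.
Substituting M = 890 - 0.43N into the first: N(1 - 0.67·0.43) = 750 - 0.67·890.
So N* = 154/0.712 = 216, and then M* = 890 - 0.43·216 = 797.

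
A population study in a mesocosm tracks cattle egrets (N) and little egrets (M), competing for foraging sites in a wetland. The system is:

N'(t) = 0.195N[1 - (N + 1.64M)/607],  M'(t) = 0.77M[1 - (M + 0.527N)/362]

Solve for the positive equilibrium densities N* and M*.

Setting both brackets to zero gives the nullclines N + 1.64M = 607 and 0.527N + M = 362.
Substituting M = 362 - 0.527N into the first: N(1 - 1.64·0.527) = 607 - 1.64·362.
So N* = 13.3/0.136 = 98.1, and then M* = 362 - 0.527·98.1 = 310.

N* ≈ 98.1, M* ≈ 310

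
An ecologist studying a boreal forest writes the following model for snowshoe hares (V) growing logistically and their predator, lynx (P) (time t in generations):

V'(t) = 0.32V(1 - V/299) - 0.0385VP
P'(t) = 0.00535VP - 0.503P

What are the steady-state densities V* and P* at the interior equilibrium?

V* ≈ 94, P* ≈ 5.7

From dP/dt = 0 with P > 0: 0.00535V* = 0.503, so V* = 94.
Substitute into dV/dt = 0: 0.32(1 - 94/299) = 0.0385P*.
The bracket is 0.686, giving P* = 0.219/0.0385 = 5.7.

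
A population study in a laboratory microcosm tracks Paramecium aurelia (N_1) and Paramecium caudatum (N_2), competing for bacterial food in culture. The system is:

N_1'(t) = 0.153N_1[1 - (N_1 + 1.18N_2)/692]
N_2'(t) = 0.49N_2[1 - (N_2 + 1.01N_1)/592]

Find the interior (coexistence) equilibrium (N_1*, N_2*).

N_1* ≈ 34.2, N_2* ≈ 557

Setting both brackets to zero gives the nullclines N_1 + 1.18N_2 = 692 and 1.01N_1 + N_2 = 592.
Substituting N_2 = 592 - 1.01N_1 into the first: N_1(1 - 1.18·1.01) = 692 - 1.18·592.
So N_1* = -6.56/-0.192 = 34.2, and then N_2* = 592 - 1.01·34.2 = 557.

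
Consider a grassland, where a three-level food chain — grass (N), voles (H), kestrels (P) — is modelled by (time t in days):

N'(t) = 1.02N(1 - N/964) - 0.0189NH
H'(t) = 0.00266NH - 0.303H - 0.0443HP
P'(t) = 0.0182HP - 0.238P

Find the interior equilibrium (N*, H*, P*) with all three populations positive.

From dP/dt = 0: 0.0182H* = 0.238, so H* = 13.1.
From dN/dt = 0: 1.02(1 - N*/964) = 0.0189·13.1, giving N* = 964·(1 - 0.242) = 730.
From dH/dt = 0: 0.00266·730 - 0.303 = 0.0443P*, so P* = 1.64/0.0443 = 37.

N* ≈ 730, H* ≈ 13.1, P* ≈ 37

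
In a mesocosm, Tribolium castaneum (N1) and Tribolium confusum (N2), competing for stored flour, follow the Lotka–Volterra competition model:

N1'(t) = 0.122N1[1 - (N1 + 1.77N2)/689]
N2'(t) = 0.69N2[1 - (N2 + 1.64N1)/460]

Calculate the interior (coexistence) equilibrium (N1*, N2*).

N1* ≈ 65.8, N2* ≈ 352

Setting both brackets to zero gives the nullclines N1 + 1.77N2 = 689 and 1.64N1 + N2 = 460.
Substituting N2 = 460 - 1.64N1 into the first: N1(1 - 1.77·1.64) = 689 - 1.77·460.
So N1* = -125/-1.9 = 65.8, and then N2* = 460 - 1.64·65.8 = 352.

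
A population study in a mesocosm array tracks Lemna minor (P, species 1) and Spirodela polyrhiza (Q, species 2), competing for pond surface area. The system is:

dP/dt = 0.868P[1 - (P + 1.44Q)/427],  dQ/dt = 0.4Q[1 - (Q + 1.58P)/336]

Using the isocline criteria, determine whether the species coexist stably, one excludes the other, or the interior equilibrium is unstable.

Compare the nullcline intercepts: K1/α12 = 427/1.44 = 297 < K2 = 336; K2/α21 = 336/1.58 = 213 < K1 = 427.
Since both are reversed, neither can invade when rare; the interior point is a saddle.

unstable coexistence (outcome depends on initial conditions)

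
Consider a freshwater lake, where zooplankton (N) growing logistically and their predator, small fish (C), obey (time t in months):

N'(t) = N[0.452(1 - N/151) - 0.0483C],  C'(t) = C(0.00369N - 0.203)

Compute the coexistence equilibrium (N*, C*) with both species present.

N* ≈ 55, C* ≈ 5.95

From dC/dt = 0 with C > 0: 0.00369N* = 0.203, so N* = 55.
Substitute into dN/dt = 0: 0.452(1 - 55/151) = 0.0483C*.
The bracket is 0.636, giving C* = 0.287/0.0483 = 5.95.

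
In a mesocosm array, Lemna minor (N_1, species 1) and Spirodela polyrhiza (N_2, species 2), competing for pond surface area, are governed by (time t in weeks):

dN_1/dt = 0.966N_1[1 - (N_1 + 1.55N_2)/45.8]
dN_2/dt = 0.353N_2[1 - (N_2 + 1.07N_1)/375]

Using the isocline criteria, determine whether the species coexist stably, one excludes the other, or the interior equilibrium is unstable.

species 2 excludes species 1

Compare the nullcline intercepts: K1/α12 = 45.8/1.55 = 29.5 < K2 = 375; K2/α21 = 375/1.07 = 350 > K1 = 45.8.
Since the inequalities point opposite ways, species 2 can invade but species 1 cannot.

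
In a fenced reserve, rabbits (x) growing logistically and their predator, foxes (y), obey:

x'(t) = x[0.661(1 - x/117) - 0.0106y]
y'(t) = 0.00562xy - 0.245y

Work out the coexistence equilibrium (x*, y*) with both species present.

x* ≈ 43.6, y* ≈ 39.1

From dy/dt = 0 with y > 0: 0.00562x* = 0.245, so x* = 43.6.
Substitute into dx/dt = 0: 0.661(1 - 43.6/117) = 0.0106y*.
The bracket is 0.627, giving y* = 0.415/0.0106 = 39.1.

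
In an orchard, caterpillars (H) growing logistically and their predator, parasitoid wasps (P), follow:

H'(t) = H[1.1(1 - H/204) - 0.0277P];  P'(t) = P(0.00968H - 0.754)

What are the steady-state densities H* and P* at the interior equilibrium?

From dP/dt = 0 with P > 0: 0.00968H* = 0.754, so H* = 77.9.
Substitute into dH/dt = 0: 1.1(1 - 77.9/204) = 0.0277P*.
The bracket is 0.618, giving P* = 0.68/0.0277 = 24.5.

H* ≈ 77.9, P* ≈ 24.5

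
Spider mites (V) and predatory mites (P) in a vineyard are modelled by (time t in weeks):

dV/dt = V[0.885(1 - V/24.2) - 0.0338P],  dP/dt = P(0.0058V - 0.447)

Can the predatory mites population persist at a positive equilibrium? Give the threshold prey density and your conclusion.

Threshold V = 77.1; K < 77.1, so no, the predator goes extinct.

The predator equation gives dP/dt > 0 only when V > 0.447/0.0058 = 77.1.
Without the predator, V → K = 24.2. Since 24.2 < 77.1, the predator cannot invade.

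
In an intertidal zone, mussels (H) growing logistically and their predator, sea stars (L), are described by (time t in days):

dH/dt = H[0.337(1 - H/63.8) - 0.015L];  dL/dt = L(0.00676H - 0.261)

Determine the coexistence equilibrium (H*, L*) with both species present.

H* ≈ 38.6, L* ≈ 8.87

From dL/dt = 0 with L > 0: 0.00676H* = 0.261, so H* = 38.6.
Substitute into dH/dt = 0: 0.337(1 - 38.6/63.8) = 0.015L*.
The bracket is 0.395, giving L* = 0.133/0.015 = 8.87.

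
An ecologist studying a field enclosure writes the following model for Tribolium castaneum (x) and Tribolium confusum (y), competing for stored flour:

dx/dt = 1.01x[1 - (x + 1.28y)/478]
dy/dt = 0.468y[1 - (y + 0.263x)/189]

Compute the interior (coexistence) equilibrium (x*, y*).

x* ≈ 356, y* ≈ 95.4

Setting both brackets to zero gives the nullclines x + 1.28y = 478 and 0.263x + y = 189.
Substituting y = 189 - 0.263x into the first: x(1 - 1.28·0.263) = 478 - 1.28·189.
So x* = 236/0.663 = 356, and then y* = 189 - 0.263·356 = 95.4.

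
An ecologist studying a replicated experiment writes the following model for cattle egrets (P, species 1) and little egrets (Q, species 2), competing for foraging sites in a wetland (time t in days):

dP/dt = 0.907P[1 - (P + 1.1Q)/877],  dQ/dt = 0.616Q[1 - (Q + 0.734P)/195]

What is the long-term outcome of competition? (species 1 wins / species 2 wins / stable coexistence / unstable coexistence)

species 1 excludes species 2

Compare the nullcline intercepts: K1/α12 = 877/1.1 = 797 > K2 = 195; K2/α21 = 195/0.734 = 266 < K1 = 877.
Since the inequalities point opposite ways, species 1 can invade but species 2 cannot.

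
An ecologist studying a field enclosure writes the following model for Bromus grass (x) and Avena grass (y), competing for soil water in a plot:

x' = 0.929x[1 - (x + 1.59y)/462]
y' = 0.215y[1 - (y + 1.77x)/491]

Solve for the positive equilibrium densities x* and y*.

Setting both brackets to zero gives the nullclines x + 1.59y = 462 and 1.77x + y = 491.
Substituting y = 491 - 1.77x into the first: x(1 - 1.59·1.77) = 462 - 1.59·491.
So x* = -319/-1.81 = 176, and then y* = 491 - 1.77·176 = 180.

x* ≈ 176, y* ≈ 180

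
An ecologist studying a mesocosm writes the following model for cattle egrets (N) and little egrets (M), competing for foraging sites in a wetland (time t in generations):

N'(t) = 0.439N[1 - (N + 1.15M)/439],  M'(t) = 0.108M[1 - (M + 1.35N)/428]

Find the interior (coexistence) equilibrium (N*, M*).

Setting both brackets to zero gives the nullclines N + 1.15M = 439 and 1.35N + M = 428.
Substituting M = 428 - 1.35N into the first: N(1 - 1.15·1.35) = 439 - 1.15·428.
So N* = -53.2/-0.552 = 96.3, and then M* = 428 - 1.35·96.3 = 298.

N* ≈ 96.3, M* ≈ 298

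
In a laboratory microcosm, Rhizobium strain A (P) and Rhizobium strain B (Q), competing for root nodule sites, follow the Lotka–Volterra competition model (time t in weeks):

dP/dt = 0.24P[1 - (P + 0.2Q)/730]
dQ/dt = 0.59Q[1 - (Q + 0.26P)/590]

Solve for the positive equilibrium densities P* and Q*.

Setting both brackets to zero gives the nullclines P + 0.2Q = 730 and 0.26P + Q = 590.
Substituting Q = 590 - 0.26P into the first: P(1 - 0.2·0.26) = 730 - 0.2·590.
So P* = 612/0.948 = 646, and then Q* = 590 - 0.26·646 = 422.

P* ≈ 646, Q* ≈ 422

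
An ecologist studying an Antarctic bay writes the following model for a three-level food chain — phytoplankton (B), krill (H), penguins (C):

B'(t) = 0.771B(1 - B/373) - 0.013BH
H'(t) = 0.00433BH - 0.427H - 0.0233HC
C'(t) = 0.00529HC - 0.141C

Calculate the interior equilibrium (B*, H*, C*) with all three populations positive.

From dC/dt = 0: 0.00529H* = 0.141, so H* = 26.7.
From dB/dt = 0: 0.771(1 - B*/373) = 0.013·26.7, giving B* = 373·(1 - 0.449) = 205.
From dH/dt = 0: 0.00433·205 - 0.427 = 0.0233C*, so C* = 0.462/0.0233 = 19.8.

B* ≈ 205, H* ≈ 26.7, C* ≈ 19.8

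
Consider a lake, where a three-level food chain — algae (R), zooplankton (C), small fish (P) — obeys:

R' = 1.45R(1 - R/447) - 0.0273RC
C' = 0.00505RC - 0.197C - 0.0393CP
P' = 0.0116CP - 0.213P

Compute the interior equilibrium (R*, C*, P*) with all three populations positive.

From dP/dt = 0: 0.0116C* = 0.213, so C* = 18.4.
From dR/dt = 0: 1.45(1 - R*/447) = 0.0273·18.4, giving R* = 447·(1 - 0.346) = 292.
From dC/dt = 0: 0.00505·292 - 0.197 = 0.0393P*, so P* = 1.28/0.0393 = 32.6.

R* ≈ 292, C* ≈ 18.4, P* ≈ 32.6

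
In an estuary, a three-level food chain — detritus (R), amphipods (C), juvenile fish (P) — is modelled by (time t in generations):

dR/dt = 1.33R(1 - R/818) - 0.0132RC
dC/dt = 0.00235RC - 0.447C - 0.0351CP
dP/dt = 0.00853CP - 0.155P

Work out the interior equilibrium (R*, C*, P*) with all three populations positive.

From dP/dt = 0: 0.00853C* = 0.155, so C* = 18.2.
From dR/dt = 0: 1.33(1 - R*/818) = 0.0132·18.2, giving R* = 818·(1 - 0.18) = 670.
From dC/dt = 0: 0.00235·670 - 0.447 = 0.0351P*, so P* = 1.13/0.0351 = 32.2.

R* ≈ 670, C* ≈ 18.2, P* ≈ 32.2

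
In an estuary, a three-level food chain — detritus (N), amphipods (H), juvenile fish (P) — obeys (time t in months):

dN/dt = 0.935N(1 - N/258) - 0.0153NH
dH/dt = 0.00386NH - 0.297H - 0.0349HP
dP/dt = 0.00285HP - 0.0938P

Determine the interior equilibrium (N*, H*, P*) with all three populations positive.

From dP/dt = 0: 0.00285H* = 0.0938, so H* = 32.9.
From dN/dt = 0: 0.935(1 - N*/258) = 0.0153·32.9, giving N* = 258·(1 - 0.539) = 119.
From dH/dt = 0: 0.00386·119 - 0.297 = 0.0349P*, so P* = 0.163/0.0349 = 4.66.

N* ≈ 119, H* ≈ 32.9, P* ≈ 4.66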